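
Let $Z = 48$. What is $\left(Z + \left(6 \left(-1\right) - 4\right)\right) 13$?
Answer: $494$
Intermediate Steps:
$\left(Z + \left(6 \left(-1\right) - 4\right)\right) 13 = \left(48 + \left(6 \left(-1\right) - 4\right)\right) 13 = \left(48 - 10\right) 13 = 38 \cdot 13 = 494$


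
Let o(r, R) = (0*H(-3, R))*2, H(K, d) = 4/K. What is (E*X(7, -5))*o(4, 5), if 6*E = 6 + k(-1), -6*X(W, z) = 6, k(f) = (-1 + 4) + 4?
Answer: 0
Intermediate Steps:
k(f) = 7 (k(f) = 3 + 4 = 7)
o(r, R) = 0 (o(r, R) = (0*(4/(-3)))*2 = (0*(4*(-1/3)))*2 = (0*(-4/3))*2 = 0*2 = 0)
X(W, z) = -1 (X(W, z) = -1/6*6 = -1)
E = 13/6 (E = (6 + 7)/6 = (1/6)*13 = 13/6 ≈ 2.1667)
(E*X(7, -5))*o(4, 5) = ((13/6)*(-1))*0 = -13/6*0 = 0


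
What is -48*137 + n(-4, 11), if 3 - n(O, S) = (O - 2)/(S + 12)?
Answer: -151173/23 ≈ -6572.7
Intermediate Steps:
n(O, S) = 3 - (-2 + O)/(12 + S) (n(O, S) = 3 - (O - 2)/(S + 12) = 3 - (-2 + O)/(12 + S))
-48*137 + n(-4, 11) = -48*137 + (38 - 1*(-4) + 3*11)/(12 + 11) = -6576 + (38 + 4 + 33)/23 = -6576 + (1/23)*75 = -6576 + 75/23 = -151173/23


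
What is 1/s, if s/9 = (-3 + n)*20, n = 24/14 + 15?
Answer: 7/17280 ≈ 0.00040509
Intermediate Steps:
n = 117/7 (n = 24*(1/14) + 15 = 12/7 + 15 = 117/7 ≈ 16.714)
s = 17280/7 (s = 9*((-3 + 117/7)*20) = 9*((96/7)*20) = 9*(1920/7) = 17280/7 ≈ 2468.6)
1/s = 1/(17280/7) = 7/17280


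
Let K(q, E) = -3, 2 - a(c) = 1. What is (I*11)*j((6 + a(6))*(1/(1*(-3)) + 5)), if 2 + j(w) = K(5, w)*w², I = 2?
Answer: -211420/3 ≈ -70473.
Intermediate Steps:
a(c) = 1 (a(c) = 2 - 1*1 = 2 - 1 = 1)
j(w) = -2 - 3*w²
(I*11)*j((6 + a(6))*(1/(1*(-3)) + 5)) = (2*11)*(-2 - 3*(6 + 1)²*(1/(1*(-3)) + 5)²) = 22*(-2 - 3*49*(1/(-3) + 5)²) = 22*(-2 - 3*49*(-⅓ + 5)²) = 22*(-2 - 3*(7*(14/3))²) = 22*(-2 - 3*(98/3)²) = 22*(-2 - 3*9604/9) = 22*(-2 - 9604/3) = 22*(-9610/3) = -211420/3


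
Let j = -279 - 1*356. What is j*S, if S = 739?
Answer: -469265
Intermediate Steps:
j = -635 (j = -279 - 356 = -635)
j*S = -635*739 = -469265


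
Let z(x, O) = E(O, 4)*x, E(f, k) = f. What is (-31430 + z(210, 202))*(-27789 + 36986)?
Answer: 101075030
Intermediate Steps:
z(x, O) = O*x
(-31430 + z(210, 202))*(-27789 + 36986) = (-31430 + 202*210)*(-27789 + 36986) = (-31430 + 42420)*9197 = 10990*9197 = 101075030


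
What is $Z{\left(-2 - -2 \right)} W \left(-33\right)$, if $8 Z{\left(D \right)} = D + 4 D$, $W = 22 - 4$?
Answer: $0$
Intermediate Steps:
$W = 18$
$Z{\left(D \right)} = \frac{5 D}{8}$ ($Z{\left(D \right)} = \frac{D + 4 D}{8} = \frac{5 D}{8}$)
$Z{\left(-2 - -2 \right)} W \left(-33\right) = \frac{5 \left(-2 - -2\right)}{8} \cdot 18 \left(-33\right) = \frac{5 \left(-2 + 2\right)}{8} \cdot 18 \left(-33\right) = \frac{5}{8} \cdot 0 \cdot 18 \left(-33\right) = 0 \cdot 18 \left(-33\right) = 0 \left(-33\right) = 0$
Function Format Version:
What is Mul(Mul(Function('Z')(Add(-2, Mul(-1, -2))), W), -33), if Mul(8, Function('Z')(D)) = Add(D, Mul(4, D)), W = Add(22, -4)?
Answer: 0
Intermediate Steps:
W = 18
Function('Z')(D) = Mul(Rational(5, 8), D) (Function('Z')(D) = Mul(Rational(1, 8), Add(D, Mul(4, D))) = Mul(Rational(1, 8), Mul(5, D)) = Mul(Rational(5, 8), D))
Mul(Mul(Function('Z')(Add(-2, Mul(-1, -2))), W), -33) = Mul(Mul(Mul(Rational(5, 8), Add(-2, Mul(-1, -2))), 18), -33) = Mul(Mul(Mul(Rational(5, 8), Add(-2, 2)), 18), -33) = Mul(Mul(Mul(Rational(5, 8), 0), 18), -33) = Mul(Mul(0, 18), -33) = Mul(0, -33) = 0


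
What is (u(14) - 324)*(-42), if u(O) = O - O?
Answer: 13608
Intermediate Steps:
u(O) = 0
(u(14) - 324)*(-42) = (0 - 324)*(-42) = -324*(-42) = 13608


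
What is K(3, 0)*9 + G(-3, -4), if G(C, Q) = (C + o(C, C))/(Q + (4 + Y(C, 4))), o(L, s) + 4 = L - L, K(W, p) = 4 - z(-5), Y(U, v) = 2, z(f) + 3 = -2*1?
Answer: 155/2 ≈ 77.500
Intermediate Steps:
z(f) = -5 (z(f) = -3 - 2*1 = -3 - 2 = -5)
K(W, p) = 9 (K(W, p) = 4 - 1*(-5) = 4 + 5 = 9)
o(L, s) = -4 (o(L, s) = -4 + (L - L) = -4 + 0 = -4)
G(C, Q) = (-4 + C)/(6 + Q) (G(C, Q) = (C - 4)/(Q + (4 + 2)) = (-4 + C)/(Q + 6) = (-4 + C)/(6 + Q))
K(3, 0)*9 + G(-3, -4) = 9*9 + (-4 - 3)/(6 - 4) = 81 - 7/2 = 155/2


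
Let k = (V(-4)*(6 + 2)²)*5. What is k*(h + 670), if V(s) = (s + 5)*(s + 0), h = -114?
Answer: -711680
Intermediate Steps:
V(s) = s*(5 + s) (V(s) = (5 + s)*s = s*(5 + s))
k = -1280 (k = ((-4*(5 - 4))*(6 + 2)²)*5 = (-4*1*8²)*5 = -4*64*5 = -256*5 = -1280)
k*(h + 670) = -1280*(-114 + 670) = -1280*556 = -711680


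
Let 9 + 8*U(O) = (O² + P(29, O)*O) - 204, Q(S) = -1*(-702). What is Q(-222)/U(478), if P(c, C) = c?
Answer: 1872/80711 ≈ 0.023194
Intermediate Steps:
Q(S) = 702
U(O) = -213/8 + O²/8 + 29*O/8 (U(O) = -9/8 + ((O² + 29*O) - 204)/8 = -9/8 + (-204 + O² + 29*O)/8 = -9/8 + (-51/2 + O²/8 + 29*O/8) = -213/8 + O²/8 + 29*O/8)
Q(-222)/U(478) = 702/(-213/8 + (⅛)*478² + (29/8)*478) = 702/(-213/8 + (⅛)*228484 + 6931/4) = 702/(-213/8 + 57121/2 + 6931/4) = 702/(242133/8) = 702*(8/242133) = 1872/80711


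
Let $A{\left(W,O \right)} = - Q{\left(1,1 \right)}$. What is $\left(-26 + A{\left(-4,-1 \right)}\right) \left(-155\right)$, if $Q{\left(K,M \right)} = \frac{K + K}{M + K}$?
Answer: $4185$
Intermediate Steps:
$Q{\left(K,M \right)} = \frac{2 K}{K + M}$
$A{\left(W,O \right)} = -1$ ($A{\left(W,O \right)} = - \frac{2 \cdot 1}{1 + 1} = - \frac{2 \cdot 1}{2} = \left(-1\right) 1 = -1$)
$\left(-26 + A{\left(-4,-1 \right)}\right) \left(-155\right) = \left(-26 - 1\right) \left(-155\right) = \left(-27\right) \left(-155\right) = 4185$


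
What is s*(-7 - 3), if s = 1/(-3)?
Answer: 10/3 ≈ 3.3333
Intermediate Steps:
s = -1/3 ≈ -0.33333
s*(-7 - 3) = -(-7 - 3)/3 = -1/3*(-10) = 10/3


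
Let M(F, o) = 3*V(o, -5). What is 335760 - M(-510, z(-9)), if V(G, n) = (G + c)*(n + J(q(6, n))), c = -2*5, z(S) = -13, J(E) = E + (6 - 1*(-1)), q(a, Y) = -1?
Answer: 335829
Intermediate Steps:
J(E) = 7 + E (J(E) = E + (6 + 1) = E + 7 = 7 + E)
c = -10
V(G, n) = (-10 + G)*(6 + n) (V(G, n) = (G - 10)*(n + (7 - 1)) = (-10 + G)*(n + 6) = (-10 + G)*(6 + n))
M(F, o) = -30 + 3*o (M(F, o) = 3*(-60 - 10*(-5) + 6*o + o*(-5)) = 3*(-60 + 50 + 6*o - 5*o) = 3*(-10 + o) = -30 + 3*o)
335760 - M(-510, z(-9)) = 335760 - (-30 + 3*(-13)) = 335760 - (-30 - 39) = 335760 - 1*(-69) = 335760 + 69 = 335829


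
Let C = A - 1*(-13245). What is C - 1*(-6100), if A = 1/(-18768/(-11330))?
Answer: 181539145/9384 ≈ 19346.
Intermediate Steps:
A = 5665/9384 (A = 1/(-18768*(-1/11330)) = 1/(9384/5665) = 5665/9384 ≈ 0.60369)
C = 124296745/9384 (C = 5665/9384 - 1*(-13245) = 5665/9384 + 13245 = 124296745/9384 ≈ 13246.)
C - 1*(-6100) = 124296745/9384 - 1*(-6100) = 124296745/9384 + 6100 = 181539145/9384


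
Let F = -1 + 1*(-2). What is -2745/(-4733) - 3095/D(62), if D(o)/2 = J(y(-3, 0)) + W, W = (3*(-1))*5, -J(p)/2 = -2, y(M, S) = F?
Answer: 14709025/104126 ≈ 141.26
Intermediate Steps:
F = -3 (F = -1 - 2 = -3)
y(M, S) = -3
J(p) = 4 (J(p) = -2*(-2) = 4)
W = -15 (W = -3*5 = -15)
D(o) = -22 (D(o) = 2*(4 - 15) = 2*(-11) = -22)
-2745/(-4733) - 3095/D(62) = -2745/(-4733) - 3095/(-22) = -2745*(-1/4733) - 3095*(-1/22) = 2745/4733 + 3095/22 = 14709025/104126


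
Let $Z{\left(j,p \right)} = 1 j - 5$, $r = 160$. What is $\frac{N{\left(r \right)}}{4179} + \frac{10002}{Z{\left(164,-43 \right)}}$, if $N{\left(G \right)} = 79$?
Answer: $\frac{13936973}{221487} \approx 62.925$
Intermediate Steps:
$Z{\left(j,p \right)} = -5 + j$ ($Z{\left(j,p \right)} = j - 5 = -5 + j$)
$\frac{N{\left(r \right)}}{4179} + \frac{10002}{Z{\left(164,-43 \right)}} = \frac{79}{4179} + \frac{10002}{-5 + 164} = 79 \cdot \frac{1}{4179} + \frac{10002}{159} = \frac{79}{4179} + 10002 \cdot \frac{1}{159} = \frac{79}{4179} + \frac{3334}{53} = \frac{13936973}{221487}$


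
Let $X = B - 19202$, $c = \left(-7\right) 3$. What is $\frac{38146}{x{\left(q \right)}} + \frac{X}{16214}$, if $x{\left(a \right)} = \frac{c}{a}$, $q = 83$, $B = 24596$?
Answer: $- \frac{25667661989}{170247} \approx -1.5077 \cdot 10^{5}$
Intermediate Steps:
$c = -21$
$x{\left(a \right)} = - \frac{21}{a}$
$X = 5394$ ($X = 24596 - 19202 = 5394$)
$\frac{38146}{x{\left(q \right)}} + \frac{X}{16214} = \frac{38146}{\left(-21\right) \frac{1}{83}} + \frac{5394}{16214} = \frac{38146}{\left(-21\right) \frac{1}{83}} + 5394 \cdot \frac{1}{16214} = \frac{38146}{- \frac{21}{83}} + \frac{2697}{8107} = 38146 \left(- \frac{83}{21}\right) + \frac{2697}{8107} = - \frac{3166118}{21} + \frac{2697}{8107} = - \frac{25667661989}{170247}$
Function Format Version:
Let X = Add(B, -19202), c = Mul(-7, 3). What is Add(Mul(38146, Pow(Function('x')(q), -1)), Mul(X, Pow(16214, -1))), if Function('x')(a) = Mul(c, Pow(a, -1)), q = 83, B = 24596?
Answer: Rational(-25667661989, 170247) ≈ -1.5077e+5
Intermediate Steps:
c = -21
Function('x')(a) = Mul(-21, Pow(a, -1))
X = 5394 (X = Add(24596, -19202) = 5394)
Add(Mul(38146, Pow(Function('x')(q), -1)), Mul(X, Pow(16214, -1))) = Add(Mul(38146, Pow(Mul(-21, Pow(83, -1)), -1)), Mul(5394, Pow(16214, -1))) = Add(Mul(38146, Pow(Mul(-21, Rational(1, 83)), -1)), Mul(5394, Rational(1, 16214))) = Add(Mul(38146, Pow(Rational(-21, 83), -1)), Rational(2697, 8107)) = Add(Mul(38146, Rational(-83, 21)), Rational(2697, 8107)) = Add(Rational(-3166118, 21), Rational(2697, 8107)) = Rational(-25667661989, 170247)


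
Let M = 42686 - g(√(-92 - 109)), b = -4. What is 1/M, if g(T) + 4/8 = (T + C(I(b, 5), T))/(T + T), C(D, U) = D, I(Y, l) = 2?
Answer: 8579886/366241013797 - I*√201/366241013797 ≈ 2.3427e-5 - 3.8711e-11*I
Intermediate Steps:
g(T) = -½ + (2 + T)/(2*T) (g(T) = -½ + (T + 2)/(T + T) = -½ + (2 + T)/((2*T)) = -½ + (2 + T)*(1/(2*T)) = -½ + (2 + T)/(2*T))
M = 42686 + I*√201/201 (M = 42686 - 1/(√(-92 - 109)) = 42686 - 1/(√(-201)) = 42686 - 1/(I*√201) = 42686 - (-1)*I*√201/201 = 42686 + I*√201/201 ≈ 42686.0 + 0.070535*I)
1/M = 1/(42686 + I*√201/201)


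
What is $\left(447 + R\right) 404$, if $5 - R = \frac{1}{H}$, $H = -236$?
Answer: $\frac{10773973}{59} \approx 1.8261 \cdot 10^{5}$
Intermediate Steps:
$R = \frac{1181}{236}$ ($R = 5 - \frac{1}{-236} = 5 - - \frac{1}{236} = 5 + \frac{1}{236} = \frac{1181}{236} \approx 5.0042$)
$\left(447 + R\right) 404 = \left(447 + \frac{1181}{236}\right) 404 = \frac{106673}{236} \cdot 404 = \frac{10773973}{59}$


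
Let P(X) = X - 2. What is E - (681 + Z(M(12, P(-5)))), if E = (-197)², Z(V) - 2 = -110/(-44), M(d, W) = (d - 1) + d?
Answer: 76247/2 ≈ 38124.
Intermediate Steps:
P(X) = -2 + X
M(d, W) = -1 + 2*d (M(d, W) = (-1 + d) + d = -1 + 2*d)
Z(V) = 9/2 (Z(V) = 2 - 110/(-44) = 2 - 110*(-1/44) = 2 + 5/2 = 9/2)
E = 38809
E - (681 + Z(M(12, P(-5)))) = 38809 - (681 + 9/2) = 38809 - 1*1371/2 = 38809 - 1371/2 = 76247/2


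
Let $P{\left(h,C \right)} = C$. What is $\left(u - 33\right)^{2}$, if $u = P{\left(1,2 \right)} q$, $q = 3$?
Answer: $729$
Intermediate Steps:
$u = 6$ ($u = 2 \cdot 3 = 6$)
$\left(u - 33\right)^{2} = \left(6 - 33\right)^{2} = \left(-27\right)^{2} = 729$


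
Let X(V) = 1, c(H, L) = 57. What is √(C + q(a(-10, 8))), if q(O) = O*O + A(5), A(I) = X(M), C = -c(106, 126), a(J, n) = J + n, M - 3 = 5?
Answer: 2*I*√13 ≈ 7.2111*I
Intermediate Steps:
M = 8 (M = 3 + 5 = 8)
C = -57 (C = -1*57 = -57)
A(I) = 1
q(O) = 1 + O² (q(O) = O*O + 1 = O² + 1 = 1 + O²)
√(C + q(a(-10, 8))) = √(-57 + (1 + (-10 + 8)²)) = √(-57 + (1 + (-2)²)) = √(-57 + (1 + 4)) = √(-57 + 5) = √(-52) = 2*I*√13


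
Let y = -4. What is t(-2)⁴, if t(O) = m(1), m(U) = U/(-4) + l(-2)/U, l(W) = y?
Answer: 83521/256 ≈ 326.25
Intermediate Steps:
l(W) = -4
m(U) = -4/U - U/4 (m(U) = U/(-4) - 4/U = U*(-¼) - 4/U = -U/4 - 4/U = -4/U - U/4)
t(O) = -17/4 (t(O) = -4/1 - ¼*1 = -4*1 - ¼ = -4 - ¼ = -17/4)
t(-2)⁴ = (-17/4)⁴ = 83521/256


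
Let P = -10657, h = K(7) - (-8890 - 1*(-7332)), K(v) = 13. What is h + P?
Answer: -9086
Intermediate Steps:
h = 1571 (h = 13 - (-8890 - 1*(-7332)) = 13 - (-8890 + 7332) = 13 - 1*(-1558) = 13 + 1558 = 1571)
h + P = 1571 - 10657 = -9086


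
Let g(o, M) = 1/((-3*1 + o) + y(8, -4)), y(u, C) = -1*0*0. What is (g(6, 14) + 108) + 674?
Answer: 2347/3 ≈ 782.33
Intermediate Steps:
y(u, C) = 0 (y(u, C) = 0*0 = 0)
g(o, M) = 1/(-3 + o) (g(o, M) = 1/((-3*1 + o) + 0) = 1/((-3 + o) + 0) = 1/(-3 + o))
(g(6, 14) + 108) + 674 = (1/(-3 + 6) + 108) + 674 = (1/3 + 108) + 674 = (⅓ + 108) + 674 = 325/3 + 674 = 2347/3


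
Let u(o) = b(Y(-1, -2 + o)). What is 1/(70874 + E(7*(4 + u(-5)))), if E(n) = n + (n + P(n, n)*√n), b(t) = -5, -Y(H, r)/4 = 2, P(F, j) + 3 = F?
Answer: 3543/251057015 + I*√7/502114030 ≈ 1.4112e-5 + 5.2692e-9*I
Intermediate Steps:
P(F, j) = -3 + F
Y(H, r) = -8 (Y(H, r) = -4*2 = -8)
u(o) = -5
E(n) = 2*n + √n*(-3 + n) (E(n) = n + (n + (-3 + n)*√n) = n + (n + √n*(-3 + n)) = 2*n + √n*(-3 + n))
1/(70874 + E(7*(4 + u(-5)))) = 1/(70874 + (2*(7*(4 - 5)) + √(7*(4 - 5))*(-3 + 7*(4 - 5)))) = 1/(70874 + (2*(7*(-1)) + √(7*(-1))*(-3 + 7*(-1)))) = 1/(70874 + (2*(-7) + √(-7)*(-3 - 7))) = 1/(70874 + (-14 + (I*√7)*(-10))) = 1/(70874 + (-14 - 10*I*√7)) = 1/(70860 - 10*I*√7)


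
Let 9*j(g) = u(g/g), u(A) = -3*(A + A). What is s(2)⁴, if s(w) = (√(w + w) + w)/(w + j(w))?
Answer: 81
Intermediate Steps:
u(A) = -6*A
j(g) = -⅔ (j(g) = (-6*g/g)/9 = (-6*1)/9 = (⅑)*(-6) = -⅔)
s(w) = (w + √2*√w)/(-⅔ + w) (s(w) = (√(w + w) + w)/(w - ⅔) = (√(2*w) + w)/(-⅔ + w) = (√2*√w + w)/(-⅔ + w) = (w + √2*√w)/(-⅔ + w))
s(2)⁴ = (3*(2 + √2*√2)/(-2 + 3*2))⁴ = (3*(2 + 2)/(-2 + 6))⁴ = (3*4/4)⁴ = (3*(¼)*4)⁴ = 3⁴ = 81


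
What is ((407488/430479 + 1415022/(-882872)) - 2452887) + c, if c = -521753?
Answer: -565267774610631161/190028927844 ≈ -2.9746e+6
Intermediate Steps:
((407488/430479 + 1415022/(-882872)) - 2452887) + c = ((407488/430479 + 1415022/(-882872)) - 2452887) - 521753 = ((407488*(1/430479) + 1415022*(-1/882872)) - 2452887) - 521753 = ((407488/430479 - 707511/441436) - 2452887) - 521753 = (-124688755001/190028927844 - 2452887) - 521753 = -466119611421240629/190028927844 - 521753 = -565267774610631161/190028927844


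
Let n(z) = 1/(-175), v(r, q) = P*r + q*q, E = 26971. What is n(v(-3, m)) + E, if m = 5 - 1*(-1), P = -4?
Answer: 4719924/175 ≈ 26971.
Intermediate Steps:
m = 6 (m = 5 + 1 = 6)
v(r, q) = q² - 4*r (v(r, q) = -4*r + q*q = -4*r + q² = q² - 4*r)
n(z) = -1/175
n(v(-3, m)) + E = -1/175 + 26971 = 4719924/175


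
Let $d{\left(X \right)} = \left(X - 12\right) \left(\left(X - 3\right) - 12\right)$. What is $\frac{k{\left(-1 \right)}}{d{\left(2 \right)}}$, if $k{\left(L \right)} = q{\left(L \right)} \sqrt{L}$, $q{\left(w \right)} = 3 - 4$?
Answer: $- \frac{i}{130} \approx - 0.0076923 i$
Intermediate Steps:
$q{\left(w \right)} = -1$
$d{\left(X \right)} = \left(-15 + X\right) \left(-12 + X\right)$ ($d{\left(X \right)} = \left(-12 + X\right) \left(\left(X - 3\right) - 12\right) = \left(-12 + X\right) \left(\left(-3 + X\right) - 12\right) = \left(-12 + X\right) \left(-15 + X\right) = \left(-15 + X\right) \left(-12 + X\right)$)
$k{\left(L \right)} = - \sqrt{L}$
$\frac{k{\left(-1 \right)}}{d{\left(2 \right)}} = \frac{\left(-1\right) \sqrt{-1}}{180 + 2^{2} - 54} = \frac{\left(-1\right) i}{180 + 4 - 54} = \frac{\left(-1\right) i}{130} = - i \frac{1}{130} = - \frac{i}{130}$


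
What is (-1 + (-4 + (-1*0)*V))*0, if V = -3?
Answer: 0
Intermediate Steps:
(-1 + (-4 + (-1*0)*V))*0 = (-1 + (-4 - 1*0*(-3)))*0 = (-1 + (-4 + 0*(-3)))*0 = (-1 + (-4 + 0))*0 = (-1 - 4)*0 = -5*0 = 0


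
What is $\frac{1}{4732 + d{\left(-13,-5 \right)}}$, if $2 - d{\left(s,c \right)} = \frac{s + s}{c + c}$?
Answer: $\frac{5}{23657} \approx 0.00021135$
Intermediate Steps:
$d{\left(s,c \right)} = 2 - \frac{s}{c}$ ($d{\left(s,c \right)} = 2 - \frac{s + s}{c + c} = 2 - \frac{2 s}{2 c} = 2 - 2 s \frac{1}{2 c} = 2 - \frac{s}{c}$)
$\frac{1}{4732 + d{\left(-13,-5 \right)}} = \frac{1}{4732 + \left(2 - - \frac{13}{-5}\right)} = \frac{1}{4732 + \left(2 - \left(-13\right) \left(- \frac{1}{5}\right)\right)} = \frac{1}{4732 + \left(2 - \frac{13}{5}\right)} = \frac{1}{4732 - \frac{3}{5}} = \frac{1}{\frac{23657}{5}} = \frac{5}{23657}$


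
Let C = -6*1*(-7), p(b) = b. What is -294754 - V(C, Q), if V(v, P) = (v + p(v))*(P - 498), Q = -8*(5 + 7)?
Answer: -244858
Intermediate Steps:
Q = -96 (Q = -8*12 = -96)
C = 42 (C = -6*(-7) = 42)
V(v, P) = 2*v*(-498 + P) (V(v, P) = (v + v)*(P - 498) = (2*v)*(-498 + P) = 2*v*(-498 + P))
-294754 - V(C, Q) = -294754 - 2*42*(-498 - 96) = -294754 - 2*42*(-594) = -294754 - 1*(-49896) = -294754 + 49896 = -244858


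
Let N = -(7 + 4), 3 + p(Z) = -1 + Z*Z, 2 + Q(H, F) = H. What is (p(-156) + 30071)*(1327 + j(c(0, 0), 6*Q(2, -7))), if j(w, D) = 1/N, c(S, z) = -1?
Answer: 794066188/11 ≈ 7.2188e+7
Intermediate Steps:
Q(H, F) = -2 + H
p(Z) = -4 + Z² (p(Z) = -3 + (-1 + Z*Z) = -3 + (-1 + Z²) = -4 + Z²)
N = -11 (N = -1*11 = -11)
j(w, D) = -1/11 (j(w, D) = 1/(-11) = -1/11)
(p(-156) + 30071)*(1327 + j(c(0, 0), 6*Q(2, -7))) = ((-4 + (-156)²) + 30071)*(1327 - 1/11) = ((-4 + 24336) + 30071)*(14596/11) = (24332 + 30071)*(14596/11) = 54403*(14596/11) = 794066188/11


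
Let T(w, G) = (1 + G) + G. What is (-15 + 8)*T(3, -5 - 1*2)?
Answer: 91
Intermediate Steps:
T(w, G) = 1 + 2*G
(-15 + 8)*T(3, -5 - 1*2) = (-15 + 8)*(1 + 2*(-5 - 1*2)) = -7*(1 + 2*(-5 - 2)) = -7*(1 + 2*(-7)) = -7*(1 - 14) = -7*(-13) = 91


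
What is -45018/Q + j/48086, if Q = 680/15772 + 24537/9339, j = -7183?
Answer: -26571409654930613/1576211330602 ≈ -16858.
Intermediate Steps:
Q = 32779007/12274559 (Q = 680*(1/15772) + 24537*(1/9339) = 170/3943 + 8179/3113 = 32779007/12274559 ≈ 2.6705)
-45018/Q + j/48086 = -45018/32779007/12274559 - 7183/48086 = -45018*12274559/32779007 - 7183*1/48086 = -552576097062/32779007 - 7183/48086 = -26571409654930613/1576211330602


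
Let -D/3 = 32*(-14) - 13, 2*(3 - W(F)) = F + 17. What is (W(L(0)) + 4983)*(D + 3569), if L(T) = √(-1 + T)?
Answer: 24648580 - 2476*I ≈ 2.4649e+7 - 2476.0*I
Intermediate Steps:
W(F) = -11/2 - F/2 (W(F) = 3 - (F + 17)/2 = 3 - (17 + F)/2 = 3 + (-17/2 - F/2) = -11/2 - F/2)
D = 1383 (D = -3*(32*(-14) - 13) = -3*(-448 - 13) = -3*(-461) = 1383)
(W(L(0)) + 4983)*(D + 3569) = ((-11/2 - √(-1 + 0)/2) + 4983)*(1383 + 3569) = ((-11/2 - I/2) + 4983)*4952 = (9955/2 - I/2)*4952 = 24648580 - 2476*I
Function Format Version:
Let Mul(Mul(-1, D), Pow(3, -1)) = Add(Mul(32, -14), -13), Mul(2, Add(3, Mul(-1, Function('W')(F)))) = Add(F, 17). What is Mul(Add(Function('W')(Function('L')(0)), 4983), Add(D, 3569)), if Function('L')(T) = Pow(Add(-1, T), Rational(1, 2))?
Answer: Add(24648580, Mul(-2476, I)) ≈ Add(2.4649e+7, Mul(-2476.0, I))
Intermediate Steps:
Function('W')(F) = Add(Rational(-11, 2), Mul(Rational(-1, 2), F)) (Function('W')(F) = Add(3, Mul(Rational(-1, 2), Add(F, 17))) = Add(3, Mul(Rational(-1, 2), Add(17, F))) = Add(3, Add(Rational(-17, 2), Mul(Rational(-1, 2), F))) = Add(Rational(-11, 2), Mul(Rational(-1, 2), F)))
D = 1383 (D = Mul(-3, Add(Mul(32, -14), -13)) = Mul(-3, Add(-448, -13)) = Mul(-3, -461) = 1383)
Mul(Add(Function('W')(Function('L')(0)), 4983), Add(D, 3569)) = Mul(Add(Add(Rational(-11, 2), Mul(Rational(-1, 2), Pow(Add(-1, 0), Rational(1, 2)))), 4983), Add(1383, 3569)) = Mul(Add(Add(Rational(-11, 2), Mul(Rational(-1, 2), Pow(-1, Rational(1, 2)))), 4983), 4952) = Mul(Add(Add(Rational(-11, 2), Mul(Rational(-1, 2), I)), 4983), 4952) = Mul(Add(Rational(9955, 2), Mul(Rational(-1, 2), I)), 4952) = Add(24648580, Mul(-2476, I))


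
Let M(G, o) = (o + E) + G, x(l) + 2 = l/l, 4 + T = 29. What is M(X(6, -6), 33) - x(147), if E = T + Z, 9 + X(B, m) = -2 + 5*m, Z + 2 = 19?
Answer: 35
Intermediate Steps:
Z = 17 (Z = -2 + 19 = 17)
X(B, m) = -11 + 5*m (X(B, m) = -9 + (-2 + 5*m) = -11 + 5*m)
T = 25 (T = -4 + 29 = 25)
E = 42 (E = 25 + 17 = 42)
x(l) = -1 (x(l) = -2 + l/l = -2 + 1 = -1)
M(G, o) = 42 + G + o (M(G, o) = (o + 42) + G = (42 + o) + G = 42 + G + o)
M(X(6, -6), 33) - x(147) = (42 + (-11 + 5*(-6)) + 33) - 1*(-1) = (42 + (-11 - 30) + 33) + 1 = (42 - 41 + 33) + 1 = 34 + 1 = 35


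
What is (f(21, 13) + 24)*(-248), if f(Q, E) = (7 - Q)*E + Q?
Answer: 33976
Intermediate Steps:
f(Q, E) = Q + E*(7 - Q) (f(Q, E) = E*(7 - Q) + Q = Q + E*(7 - Q))
(f(21, 13) + 24)*(-248) = ((21 + 7*13 - 1*13*21) + 24)*(-248) = ((21 + 91 - 273) + 24)*(-248) = (-161 + 24)*(-248) = -137*(-248) = 33976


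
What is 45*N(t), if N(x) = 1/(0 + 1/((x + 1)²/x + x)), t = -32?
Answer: -89325/32 ≈ -2791.4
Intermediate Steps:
N(x) = x + (1 + x)²/x (N(x) = 1/(0 + 1/((1 + x)²/x + x)) = 1/(0 + 1/(x + (1 + x)²/x)) = 1/(1/(x + (1 + x)²/x)) = x + (1 + x)²/x)
45*N(t) = 45*(-32 + (1 - 32)²/(-32)) = 45*(-32 - 1/32*(-31)²) = 45*(-32 - 1/32*961) = 45*(-32 - 961/32) = 45*(-1985/32) = -89325/32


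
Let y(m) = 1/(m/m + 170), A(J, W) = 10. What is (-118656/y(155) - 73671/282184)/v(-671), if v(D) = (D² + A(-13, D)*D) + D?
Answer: -381704206537/8331200416 ≈ -45.816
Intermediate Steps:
y(m) = 1/171 (y(m) = 1/(1 + 170) = 1/171)
v(D) = D² + 11*D (v(D) = (D² + 10*D) + D = D² + 11*D)
(-118656/y(155) - 73671/282184)/v(-671) = (-118656/1/171 - 73671/282184)/((-671*(11 - 671))) = (-118656*171 - 73671*1/282184)/((-671*(-660))) = (-20290176 - 73671/282184)/442860 = -5725563098055/282184*1/442860 = -381704206537/8331200416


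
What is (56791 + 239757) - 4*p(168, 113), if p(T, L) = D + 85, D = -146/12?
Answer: 888770/3 ≈ 2.9626e+5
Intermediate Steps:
D = -73/6 (D = -146*1/12 = -73/6 ≈ -12.167)
p(T, L) = 437/6 (p(T, L) = -73/6 + 85 = 437/6)
(56791 + 239757) - 4*p(168, 113) = (56791 + 239757) - 4*437/6 = 296548 - 874/3 = 888770/3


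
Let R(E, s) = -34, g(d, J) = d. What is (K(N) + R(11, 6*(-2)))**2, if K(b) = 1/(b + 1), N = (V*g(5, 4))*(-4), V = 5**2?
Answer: 287879089/249001 ≈ 1156.1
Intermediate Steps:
V = 25
N = -500 (N = (25*5)*(-4) = 125*(-4) = -500)
K(b) = 1/(1 + b)
(K(N) + R(11, 6*(-2)))**2 = (1/(1 - 500) - 34)**2 = (1/(-499) - 34)**2 = (-1/499 - 34)**2 = (-16967/499)**2 = 287879089/249001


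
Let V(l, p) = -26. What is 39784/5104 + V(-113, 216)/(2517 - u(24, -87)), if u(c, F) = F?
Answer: 1616638/207669 ≈ 7.7847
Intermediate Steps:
39784/5104 + V(-113, 216)/(2517 - u(24, -87)) = 39784/5104 - 26/(2517 - 1*(-87)) = 39784*(1/5104) - 26/(2517 + 87) = 4973/638 - 26/2604 = 4973/638 - 26*1/2604 = 4973/638 - 13/1302 = 1616638/207669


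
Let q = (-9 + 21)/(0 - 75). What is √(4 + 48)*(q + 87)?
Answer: 4342*√13/25 ≈ 626.21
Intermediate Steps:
q = -4/25 (q = 12/(-75) = 12*(-1/75) = -4/25 ≈ -0.16000)
√(4 + 48)*(q + 87) = √(4 + 48)*(-4/25 + 87) = √52*(2171/25) = (2*√13)*(2171/25) = 4342*√13/25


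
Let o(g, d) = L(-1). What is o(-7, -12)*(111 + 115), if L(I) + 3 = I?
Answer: -904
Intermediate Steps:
L(I) = -3 + I
o(g, d) = -4 (o(g, d) = -3 - 1 = -4)
o(-7, -12)*(111 + 115) = -4*(111 + 115) = -4*226 = -904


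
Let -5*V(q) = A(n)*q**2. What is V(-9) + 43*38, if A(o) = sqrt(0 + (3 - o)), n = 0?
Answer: 1634 - 81*sqrt(3)/5 ≈ 1605.9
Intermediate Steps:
A(o) = sqrt(3 - o)
V(q) = -sqrt(3)*q**2/5 (V(q) = -sqrt(3 - 1*0)*q**2/5 = -sqrt(3 + 0)*q**2/5 = -sqrt(3)*q**2/5)
V(-9) + 43*38 = -1/5*sqrt(3)*(-9)**2 + 43*38 = -1/5*sqrt(3)*81 + 1634 = -81*sqrt(3)/5 + 1634 = 1634 - 81*sqrt(3)/5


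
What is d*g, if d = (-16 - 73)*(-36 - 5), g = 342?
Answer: 1247958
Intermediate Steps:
d = 3649 (d = -89*(-41) = 3649)
d*g = 3649*342 = 1247958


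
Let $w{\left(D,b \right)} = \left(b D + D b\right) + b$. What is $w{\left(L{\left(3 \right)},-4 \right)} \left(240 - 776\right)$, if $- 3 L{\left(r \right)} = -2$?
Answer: $\frac{15008}{3} \approx 5002.7$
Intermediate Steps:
$L{\left(r \right)} = \frac{2}{3}$ ($L{\left(r \right)} = \left(- \frac{1}{3}\right) \left(-2\right) = \frac{2}{3}$)
$w{\left(D,b \right)} = b + 2 D b$ ($w{\left(D,b \right)} = \left(D b + D b\right) + b = 2 D b + b = b + 2 D b$)
$w{\left(L{\left(3 \right)},-4 \right)} \left(240 - 776\right) = - 4 \left(1 + 2 \cdot \frac{2}{3}\right) \left(240 - 776\right) = - 4 \left(1 + \frac{4}{3}\right) \left(240 - 776\right) = \left(-4\right) \frac{7}{3} \left(-536\right) = \left(- \frac{28}{3}\right) \left(-536\right) = \frac{15008}{3}$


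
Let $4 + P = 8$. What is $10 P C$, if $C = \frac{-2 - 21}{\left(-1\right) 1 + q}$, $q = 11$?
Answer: $-92$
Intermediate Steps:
$P = 4$ ($P = -4 + 8 = 4$)
$C = - \frac{23}{10}$ ($C = \frac{-2 - 21}{\left(-1\right) 1 + 11} = - \frac{23}{-1 + 11} = - \frac{23}{10} \approx -2.3$)
$10 P C = 10 \cdot 4 \left(- \frac{23}{10}\right) = 40 \left(- \frac{23}{10}\right) = -92$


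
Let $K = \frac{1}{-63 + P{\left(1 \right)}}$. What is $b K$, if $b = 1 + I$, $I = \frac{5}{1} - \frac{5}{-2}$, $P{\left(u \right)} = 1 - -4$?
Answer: $- \frac{17}{116} \approx -0.14655$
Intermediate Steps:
$P{\left(u \right)} = 5$ ($P{\left(u \right)} = 1 + 4 = 5$)
$I = \frac{15}{2}$ ($I = 5 \cdot 1 - - \frac{5}{2} = 5 + \frac{5}{2} = \frac{15}{2} \approx 7.5$)
$b = \frac{17}{2}$ ($b = 1 + \frac{15}{2} = \frac{17}{2} \approx 8.5$)
$K = - \frac{1}{58}$ ($K = \frac{1}{-63 + 5} = \frac{1}{-58} = - \frac{1}{58} \approx -0.017241$)
$b K = \frac{17}{2} \left(- \frac{1}{58}\right) = - \frac{17}{116}$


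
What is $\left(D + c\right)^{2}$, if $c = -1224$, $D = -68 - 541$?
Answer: $3359889$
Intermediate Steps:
$D = -609$
$\left(D + c\right)^{2} = \left(-609 - 1224\right)^{2} = \left(-1833\right)^{2} = 3359889$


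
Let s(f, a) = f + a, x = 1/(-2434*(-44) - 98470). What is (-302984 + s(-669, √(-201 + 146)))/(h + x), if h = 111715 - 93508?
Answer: -2619310778/157053583 + 8626*I*√55/157053583 ≈ -16.678 + 0.00040733*I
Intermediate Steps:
x = 1/8626 (x = 1/(107096 - 98470) = 1/8626 ≈ 0.00011593)
s(f, a) = a + f
h = 18207
(-302984 + s(-669, √(-201 + 146)))/(h + x) = (-302984 + (√(-201 + 146) - 669))/(18207 + 1/8626) = (-302984 + (√(-55) - 669))/(157053583/8626) = (-302984 + (I*√55 - 669))*(8626/157053583) = (-302984 + (-669 + I*√55))*(8626/157053583) = (-303653 + I*√55)*(8626/157053583) = -2619310778/157053583 + 8626*I*√55/157053583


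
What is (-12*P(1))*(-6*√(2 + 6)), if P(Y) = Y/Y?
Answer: 144*√2 ≈ 203.65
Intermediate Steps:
P(Y) = 1
(-12*P(1))*(-6*√(2 + 6)) = (-12*1)*(-6*√(2 + 6)) = -(-72)*√8 = -(-72)*2*√2 = -(-144)*√2 = 144*√2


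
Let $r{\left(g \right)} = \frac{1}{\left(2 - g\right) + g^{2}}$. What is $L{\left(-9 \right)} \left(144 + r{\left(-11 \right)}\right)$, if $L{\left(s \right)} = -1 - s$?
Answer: $\frac{77188}{67} \approx 1152.1$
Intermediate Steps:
$r{\left(g \right)} = \frac{1}{2 + g^{2} - g}$
$L{\left(-9 \right)} \left(144 + r{\left(-11 \right)}\right) = \left(-1 - -9\right) \left(144 + \frac{1}{2 + \left(-11\right)^{2} - -11}\right) = \left(-1 + 9\right) \left(144 + \frac{1}{2 + 121 + 11}\right) = 8 \left(144 + \frac{1}{134}\right) = 8 \cdot \frac{19297}{134} = \frac{77188}{67}$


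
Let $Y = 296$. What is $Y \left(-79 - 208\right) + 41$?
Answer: $-84911$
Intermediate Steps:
$Y \left(-79 - 208\right) + 41 = 296 \left(-79 - 208\right) + 41 = 296 \left(-287\right) + 41 = -84952 + 41 = -84911$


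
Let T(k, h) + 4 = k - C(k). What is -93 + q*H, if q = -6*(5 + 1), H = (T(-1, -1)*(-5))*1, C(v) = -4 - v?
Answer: -453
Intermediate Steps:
T(k, h) = 2*k (T(k, h) = -4 + (k - (-4 - k)) = -4 + (k + (4 + k)) = -4 + (4 + 2*k) = 2*k)
H = 10 (H = ((2*(-1))*(-5))*1 = -2*(-5)*1 = 10*1 = 10)
q = -36 (q = -6*6 = -36)
-93 + q*H = -93 - 36*10 = -93 - 360 = -453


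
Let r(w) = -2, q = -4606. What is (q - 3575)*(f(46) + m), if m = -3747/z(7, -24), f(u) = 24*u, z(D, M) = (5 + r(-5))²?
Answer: -5625801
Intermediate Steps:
z(D, M) = 9 (z(D, M) = (5 - 2)² = 3² = 9)
m = -1249/3 (m = -3747/9 = -3747*⅑ = -1249/3 ≈ -416.33)
(q - 3575)*(f(46) + m) = (-4606 - 3575)*(24*46 - 1249/3) = -8181*(1104 - 1249/3) = -8181*2063/3 = -5625801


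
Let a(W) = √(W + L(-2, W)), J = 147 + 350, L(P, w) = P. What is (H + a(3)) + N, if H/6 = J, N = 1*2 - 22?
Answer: 2963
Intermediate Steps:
N = -20 (N = 2 - 22 = -20)
J = 497
a(W) = √(-2 + W) (a(W) = √(W - 2) = √(-2 + W))
H = 2982 (H = 6*497 = 2982)
(H + a(3)) + N = (2982 + √(-2 + 3)) - 20 = (2982 + √1) - 20 = (2982 + 1) - 20 = 2983 - 20 = 2963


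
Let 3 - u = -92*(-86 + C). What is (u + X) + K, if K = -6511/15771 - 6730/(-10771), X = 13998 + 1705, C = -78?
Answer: 105015323387/169869441 ≈ 618.21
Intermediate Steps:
X = 15703
K = 36008849/169869441 (K = -6511*1/15771 - 6730*(-1/10771) = -6511/15771 + 6730/10771 = 36008849/169869441 ≈ 0.21198)
u = -15085 (u = 3 - (-92)*(-86 - 78) = 3 - (-92)*(-164) = 3 - 1*15088 = 3 - 15088 = -15085)
(u + X) + K = (-15085 + 15703) + 36008849/169869441 = 618 + 36008849/169869441 = 105015323387/169869441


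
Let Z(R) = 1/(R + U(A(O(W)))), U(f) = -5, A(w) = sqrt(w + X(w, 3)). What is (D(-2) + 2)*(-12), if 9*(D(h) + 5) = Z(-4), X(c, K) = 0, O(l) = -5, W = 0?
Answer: 976/27 ≈ 36.148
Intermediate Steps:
A(w) = sqrt(w) (A(w) = sqrt(w + 0) = sqrt(w))
Z(R) = 1/(-5 + R) (Z(R) = 1/(R - 5) = 1/(-5 + R))
D(h) = -406/81 (D(h) = -5 + 1/(9*(-5 - 4)) = -5 + (1/9)/(-9) = -5 + (1/9)*(-1/9) = -5 - 1/81 = -406/81)
(D(-2) + 2)*(-12) = (-406/81 + 2)*(-12) = -244/81*(-12) = 976/27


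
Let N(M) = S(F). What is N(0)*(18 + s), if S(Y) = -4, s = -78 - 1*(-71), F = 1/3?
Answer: -44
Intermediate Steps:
F = ⅓ ≈ 0.33333
s = -7 (s = -78 + 71 = -7)
N(M) = -4
N(0)*(18 + s) = -4*(18 - 7) = -4*11 = -44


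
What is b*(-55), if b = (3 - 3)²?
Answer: 0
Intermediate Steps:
b = 0 (b = 0² = 0)
b*(-55) = 0*(-55) = 0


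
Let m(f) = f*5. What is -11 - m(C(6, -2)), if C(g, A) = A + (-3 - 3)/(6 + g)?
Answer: 3/2 ≈ 1.5000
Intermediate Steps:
C(g, A) = A - 6/(6 + g)
m(f) = 5*f
-11 - m(C(6, -2)) = -11 - 5*(-6 + 6*(-2) - 2*6)/(6 + 6) = -11 - 5*(-6 - 12 - 12)/12 = -11 - 5*(1/12)*(-30) = -11 - 5*(-5)/2 = -11 - 1*(-25/2) = -11 + 25/2 = 3/2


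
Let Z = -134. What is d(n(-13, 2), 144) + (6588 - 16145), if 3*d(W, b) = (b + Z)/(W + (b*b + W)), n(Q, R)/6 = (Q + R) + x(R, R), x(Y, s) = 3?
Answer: -59176943/6192 ≈ -9557.0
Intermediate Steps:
n(Q, R) = 18 + 6*Q + 6*R (n(Q, R) = 6*((Q + R) + 3) = 6*(3 + Q + R) = 18 + 6*Q + 6*R)
d(W, b) = (-134 + b)/(3*(b**2 + 2*W)) (d(W, b) = ((b - 134)/(W + (b*b + W)))/3 = ((-134 + b)/(W + (b**2 + W)))/3 = ((-134 + b)/(W + (W + b**2)))/3 = ((-134 + b)/(b**2 + 2*W))/3 = (-134 + b)/(3*(b**2 + 2*W)))
d(n(-13, 2), 144) + (6588 - 16145) = (-134 + 144)/(3*(144**2 + 2*(18 + 6*(-13) + 6*2))) + (6588 - 16145) = (1/3)*10/(20736 + 2*(18 - 78 + 12)) - 9557 = (1/3)*10/(20736 + 2*(-48)) - 9557 = (1/3)*10/(20736 - 96) - 9557 = (1/3)*10/20640 - 9557 = (1/3)*(1/20640)*10 - 9557 = 1/6192 - 9557 = -59176943/6192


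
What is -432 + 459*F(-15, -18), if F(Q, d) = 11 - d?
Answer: 12879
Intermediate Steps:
-432 + 459*F(-15, -18) = -432 + 459*(11 - 1*(-18)) = -432 + 459*(11 + 18) = -432 + 459*29 = -432 + 13311 = 12879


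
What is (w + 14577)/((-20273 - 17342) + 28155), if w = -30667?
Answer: 1609/946 ≈ 1.7008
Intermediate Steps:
(w + 14577)/((-20273 - 17342) + 28155) = (-30667 + 14577)/((-20273 - 17342) + 28155) = -16090/(-37615 + 28155) = -16090/(-9460) = -16090*(-1/9460) = 1609/946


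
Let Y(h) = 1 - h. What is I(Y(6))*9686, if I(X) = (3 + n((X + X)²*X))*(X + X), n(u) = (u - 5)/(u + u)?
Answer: -3394943/10 ≈ -3.3949e+5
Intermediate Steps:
n(u) = (-5 + u)/(2*u) (n(u) = (-5 + u)/((2*u)) = (-5 + u)*(1/(2*u)) = (-5 + u)/(2*u))
I(X) = 2*X*(3 + (-5 + 4*X³)/(8*X³)) (I(X) = (3 + (-5 + (X + X)²*X)/(2*(((X + X)²*X))))*(X + X) = (3 + (-5 + (2*X)²*X)/(2*(((2*X)²*X))))*(2*X) = (3 + (-5 + (4*X²)*X)/(2*(((4*X²)*X))))*(2*X) = (3 + (-5 + 4*X³)/(2*((4*X³))))*(2*X) = (3 + (1/(4*X³))*(-5 + 4*X³)/2)*(2*X) = (3 + (-5 + 4*X³)/(8*X³))*(2*X) = 2*X*(3 + (-5 + 4*X³)/(8*X³)))
I(Y(6))*9686 = (7*(1 - 1*6) - 5/(4*(1 - 1*6)²))*9686 = (7*(1 - 6) - 5/(4*(1 - 6)²))*9686 = (7*(-5) - 5/4/(-5)²)*9686 = (-35 - 5/4*1/25)*9686 = (-35 - 1/20)*9686 = -701/20*9686 = -3394943/10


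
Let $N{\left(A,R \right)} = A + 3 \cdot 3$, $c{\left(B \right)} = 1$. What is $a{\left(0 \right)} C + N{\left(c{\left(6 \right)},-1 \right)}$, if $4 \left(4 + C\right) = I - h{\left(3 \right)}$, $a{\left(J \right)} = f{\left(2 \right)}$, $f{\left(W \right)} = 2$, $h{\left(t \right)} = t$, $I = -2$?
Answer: $- \frac{1}{2} \approx -0.5$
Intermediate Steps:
$N{\left(A,R \right)} = 9 + A$ ($N{\left(A,R \right)} = A + 9 = 9 + A$)
$a{\left(J \right)} = 2$
$C = - \frac{21}{4}$ ($C = -4 + \frac{-2 - 3}{4} = -4 + \frac{1}{4} \left(-5\right) = -4 - \frac{5}{4} = - \frac{21}{4} \approx -5.25$)
$a{\left(0 \right)} C + N{\left(c{\left(6 \right)},-1 \right)} = 2 \left(- \frac{21}{4}\right) + \left(9 + 1\right) = - \frac{21}{2} + 10 = - \frac{1}{2}$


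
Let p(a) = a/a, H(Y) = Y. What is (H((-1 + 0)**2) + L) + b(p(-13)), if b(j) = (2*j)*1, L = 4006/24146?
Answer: 38222/12073 ≈ 3.1659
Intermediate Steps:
L = 2003/12073 (L = 4006*(1/24146) = 2003/12073 ≈ 0.16591)
p(a) = 1
b(j) = 2*j
(H((-1 + 0)**2) + L) + b(p(-13)) = ((-1 + 0)**2 + 2003/12073) + 2*1 = ((-1)**2 + 2003/12073) + 2 = (1 + 2003/12073) + 2 = 14076/12073 + 2 = 38222/12073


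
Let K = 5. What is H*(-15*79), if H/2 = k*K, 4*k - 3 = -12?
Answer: 53325/2 ≈ 26663.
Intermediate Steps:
k = -9/4 (k = 3/4 + (1/4)*(-12) = 3/4 - 3 = -9/4 ≈ -2.2500)
H = -45/2 (H = 2*(-9/4*5) = 2*(-45/4) = -45/2 ≈ -22.500)
H*(-15*79) = -(-675)*79/2 = -45/2*(-1185) = 53325/2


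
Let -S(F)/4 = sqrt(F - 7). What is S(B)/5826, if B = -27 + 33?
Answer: -2*I/2913 ≈ -0.00068658*I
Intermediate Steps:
B = 6
S(F) = -4*sqrt(-7 + F) (S(F) = -4*sqrt(F - 7) = -4*sqrt(-7 + F))
S(B)/5826 = -4*sqrt(-7 + 6)/5826 = -4*I*(1/5826) = -2*I/2913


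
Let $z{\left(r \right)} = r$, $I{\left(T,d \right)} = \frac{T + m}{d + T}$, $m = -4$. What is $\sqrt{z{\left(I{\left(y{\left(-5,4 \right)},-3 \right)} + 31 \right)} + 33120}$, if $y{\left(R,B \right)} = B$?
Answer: $\sqrt{33151} \approx 182.07$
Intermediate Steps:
$I{\left(T,d \right)} = \frac{-4 + T}{T + d}$ ($I{\left(T,d \right)} = \frac{T - 4}{d + T} = \frac{-4 + T}{T + d}$)
$\sqrt{z{\left(I{\left(y{\left(-5,4 \right)},-3 \right)} + 31 \right)} + 33120} = \sqrt{\left(\frac{-4 + 4}{4 - 3} + 31\right) + 33120} = \sqrt{\left(1^{-1} \cdot 0 + 31\right) + 33120} = \sqrt{\left(1 \cdot 0 + 31\right) + 33120} = \sqrt{\left(0 + 31\right) + 33120} = \sqrt{31 + 33120} = \sqrt{33151}$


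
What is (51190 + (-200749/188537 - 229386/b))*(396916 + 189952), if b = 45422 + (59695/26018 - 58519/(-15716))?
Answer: 762308753630098068057835092/25377990102374977 ≈ 3.0038e+10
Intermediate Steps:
b = 9287733002349/204449444 (b = 45422 + (59695*(1/26018) - 58519*(-1/15716)) = 45422 + (59695/26018 + 58519/15716) = 45422 + 1230356981/204449444 = 9287733002349/204449444 ≈ 45428.)
(51190 + (-200749/188537 - 229386/b))*(396916 + 189952) = (51190 + (-200749/188537 - 229386/9287733002349/204449444))*(396916 + 189952) = (51190 + (-200749*1/188537 - 229386*204449444/9287733002349))*586868 = (51190 + (-200749/188537 - 15632613387128/3095911000783))*586868 = (51190 - 3568827067665138203/583693772354624471)*586868 = (29875715379765561532287/583693772354624471)*586868 = 762308753630098068057835092/25377990102374977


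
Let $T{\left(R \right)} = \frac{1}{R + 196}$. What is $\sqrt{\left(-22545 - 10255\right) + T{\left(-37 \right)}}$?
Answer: $\frac{i \sqrt{829216641}}{159} \approx 181.11 i$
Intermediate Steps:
$T{\left(R \right)} = \frac{1}{196 + R}$
$\sqrt{\left(-22545 - 10255\right) + T{\left(-37 \right)}} = \sqrt{\left(-22545 - 10255\right) + \frac{1}{196 - 37}} = \sqrt{-32800 + \frac{1}{159}} = \sqrt{- \frac{5215199}{159}} = \frac{i \sqrt{829216641}}{159}$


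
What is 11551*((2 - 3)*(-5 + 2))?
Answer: 34653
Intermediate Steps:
11551*((2 - 3)*(-5 + 2)) = 11551*(-1*(-3)) = 11551*3 = 34653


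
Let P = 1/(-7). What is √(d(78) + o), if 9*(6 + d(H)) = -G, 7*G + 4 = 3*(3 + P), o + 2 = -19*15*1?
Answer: I*√129245/21 ≈ 17.119*I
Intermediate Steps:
P = -⅐ (P = 1*(-⅐) = -⅐ ≈ -0.14286)
o = -287 (o = -2 - 19*15*1 = -2 - 285*1 = -2 - 285 = -287)
G = 32/49 (G = -4/7 + (3*(3 - ⅐))/7 = -4/7 + (3*(20/7))/7 = -4/7 + (⅐)*(60/7) = -4/7 + 60/49 = 32/49 ≈ 0.65306)
d(H) = -2678/441 (d(H) = -6 + (-1*32/49)/9 = -6 + (⅑)*(-32/49) = -6 - 32/441 = -2678/441)
√(d(78) + o) = √(-2678/441 - 287) = √(-129245/441) = I*√129245/21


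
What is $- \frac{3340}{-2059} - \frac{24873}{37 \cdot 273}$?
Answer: $- \frac{5825389}{6932653} \approx -0.84028$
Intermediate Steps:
$- \frac{3340}{-2059} - \frac{24873}{37 \cdot 273} = \left(-3340\right) \left(- \frac{1}{2059}\right) - \frac{24873}{10101} = \frac{3340}{2059} - \frac{8291}{3367} = - \frac{5825389}{6932653}$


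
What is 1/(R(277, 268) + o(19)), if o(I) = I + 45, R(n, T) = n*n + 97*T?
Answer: 1/102789 ≈ 9.7287e-6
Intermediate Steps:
R(n, T) = n**2 + 97*T
o(I) = 45 + I
1/(R(277, 268) + o(19)) = 1/((277**2 + 97*268) + (45 + 19)) = 1/((76729 + 25996) + 64) = 1/(102725 + 64) = 1/102789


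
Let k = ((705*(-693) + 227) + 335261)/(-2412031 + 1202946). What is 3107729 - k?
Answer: 3757508364888/1209085 ≈ 3.1077e+6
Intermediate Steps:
k = 153077/1209085 (k = ((-488565 + 227) + 335261)/(-1209085) = (-488338 + 335261)*(-1/1209085) = -153077*(-1/1209085) = 153077/1209085 ≈ 0.12661)
3107729 - k = 3107729 - 1*153077/1209085 = 3107729 - 153077/1209085 = 3757508364888/1209085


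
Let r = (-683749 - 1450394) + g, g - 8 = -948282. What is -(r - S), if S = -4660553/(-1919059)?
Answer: 5915344746156/1919059 ≈ 3.0824e+6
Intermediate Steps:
g = -948274 (g = 8 - 948282 = -948274)
r = -3082417 (r = (-683749 - 1450394) - 948274 = -2134143 - 948274 = -3082417)
S = 4660553/1919059 (S = -4660553*(-1/1919059) = 4660553/1919059 ≈ 2.4286)
-(r - S) = -(-3082417 - 1*4660553/1919059) = -(-3082417 - 4660553/1919059) = -1*(-5915344746156/1919059) = 5915344746156/1919059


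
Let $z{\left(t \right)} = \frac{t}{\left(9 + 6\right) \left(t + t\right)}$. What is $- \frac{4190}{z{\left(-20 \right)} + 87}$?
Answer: $- \frac{125700}{2611} \approx -48.142$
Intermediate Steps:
$z{\left(t \right)} = \frac{1}{30}$ ($z{\left(t \right)} = \frac{t}{15 \cdot 2 t} = \frac{t}{30 t} = t \frac{1}{30 t} = \frac{1}{30}$)
$- \frac{4190}{z{\left(-20 \right)} + 87} = - \frac{4190}{\frac{1}{30} + 87} = - \frac{4190}{\frac{2611}{30}} = \left(-4190\right) \frac{30}{2611} = - \frac{125700}{2611}$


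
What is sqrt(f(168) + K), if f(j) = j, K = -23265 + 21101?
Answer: 2*I*sqrt(499) ≈ 44.677*I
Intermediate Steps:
K = -2164
sqrt(f(168) + K) = sqrt(168 - 2164) = sqrt(-1996) = 2*I*sqrt(499)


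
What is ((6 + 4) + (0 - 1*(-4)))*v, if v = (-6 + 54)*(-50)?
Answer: -33600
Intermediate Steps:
v = -2400 (v = 48*(-50) = -2400)
((6 + 4) + (0 - 1*(-4)))*v = ((6 + 4) + (0 - 1*(-4)))*(-2400) = (10 + (0 + 4))*(-2400) = (10 + 4)*(-2400) = 14*(-2400) = -33600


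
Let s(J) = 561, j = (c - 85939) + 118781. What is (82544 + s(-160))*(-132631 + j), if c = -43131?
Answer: -11877366600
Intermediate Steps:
j = -10289 (j = (-43131 - 85939) + 118781 = -129070 + 118781 = -10289)
(82544 + s(-160))*(-132631 + j) = (82544 + 561)*(-132631 - 10289) = 83105*(-142920) = -11877366600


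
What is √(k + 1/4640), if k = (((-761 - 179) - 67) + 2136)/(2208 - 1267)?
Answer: √1429807427890/1091560 ≈ 1.0954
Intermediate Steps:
k = 1129/941 (k = ((-940 - 67) + 2136)/941 = (-1007 + 2136)*(1/941) = 1129*(1/941) = 1129/941 ≈ 1.1998)
√(k + 1/4640) = √(1129/941 + 1/4640) = √(5239501/4366240) = √1429807427890/1091560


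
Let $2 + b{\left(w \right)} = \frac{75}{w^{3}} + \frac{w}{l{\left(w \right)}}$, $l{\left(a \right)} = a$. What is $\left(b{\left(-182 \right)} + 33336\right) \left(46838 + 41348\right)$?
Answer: $\frac{1265861617177295}{430612} \approx 2.9397 \cdot 10^{9}$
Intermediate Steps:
$b{\left(w \right)} = -1 + \frac{75}{w^{3}}$ ($b{\left(w \right)} = -2 + \left(\frac{75}{w^{3}} + \frac{w}{w}\right) = -2 + \left(\frac{75}{w^{3}} + 1\right) = -2 + \left(1 + \frac{75}{w^{3}}\right) = -1 + \frac{75}{w^{3}}$)
$\left(b{\left(-182 \right)} + 33336\right) \left(46838 + 41348\right) = \left(\left(-1 + \frac{75}{-6028568}\right) + 33336\right) \left(46838 + 41348\right) = \left(\left(-1 + 75 \left(- \frac{1}{6028568}\right)\right) + 33336\right) 88186 = \left(\left(-1 - \frac{75}{6028568}\right) + 33336\right) 88186 = \left(- \frac{6028643}{6028568} + 33336\right) 88186 = \frac{200962314205}{6028568} \cdot 88186 = \frac{1265861617177295}{430612}$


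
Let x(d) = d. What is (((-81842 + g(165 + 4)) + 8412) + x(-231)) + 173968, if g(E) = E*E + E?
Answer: 129037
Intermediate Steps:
g(E) = E + E**2 (g(E) = E**2 + E = E + E**2)
(((-81842 + g(165 + 4)) + 8412) + x(-231)) + 173968 = (((-81842 + (165 + 4)*(1 + (165 + 4))) + 8412) - 231) + 173968 = (((-81842 + 169*(1 + 169)) + 8412) - 231) + 173968 = (((-81842 + 169*170) + 8412) - 231) + 173968 = (((-81842 + 28730) + 8412) - 231) + 173968 = ((-53112 + 8412) - 231) + 173968 = (-44700 - 231) + 173968 = -44931 + 173968 = 129037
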